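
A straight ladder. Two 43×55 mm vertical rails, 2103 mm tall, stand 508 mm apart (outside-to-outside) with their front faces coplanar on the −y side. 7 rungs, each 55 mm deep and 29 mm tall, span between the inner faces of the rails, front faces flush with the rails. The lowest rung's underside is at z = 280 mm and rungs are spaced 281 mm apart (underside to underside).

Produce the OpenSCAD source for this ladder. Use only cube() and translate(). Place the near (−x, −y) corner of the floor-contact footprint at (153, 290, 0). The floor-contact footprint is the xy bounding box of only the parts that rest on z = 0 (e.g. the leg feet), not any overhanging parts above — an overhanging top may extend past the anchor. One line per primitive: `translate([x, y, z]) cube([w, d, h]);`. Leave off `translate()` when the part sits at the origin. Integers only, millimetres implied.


translate([153, 290, 0]) cube([43, 55, 2103]);
translate([618, 290, 0]) cube([43, 55, 2103]);
translate([196, 290, 280]) cube([422, 55, 29]);
translate([196, 290, 561]) cube([422, 55, 29]);
translate([196, 290, 842]) cube([422, 55, 29]);
translate([196, 290, 1123]) cube([422, 55, 29]);
translate([196, 290, 1404]) cube([422, 55, 29]);
translate([196, 290, 1685]) cube([422, 55, 29]);
translate([196, 290, 1966]) cube([422, 55, 29]);


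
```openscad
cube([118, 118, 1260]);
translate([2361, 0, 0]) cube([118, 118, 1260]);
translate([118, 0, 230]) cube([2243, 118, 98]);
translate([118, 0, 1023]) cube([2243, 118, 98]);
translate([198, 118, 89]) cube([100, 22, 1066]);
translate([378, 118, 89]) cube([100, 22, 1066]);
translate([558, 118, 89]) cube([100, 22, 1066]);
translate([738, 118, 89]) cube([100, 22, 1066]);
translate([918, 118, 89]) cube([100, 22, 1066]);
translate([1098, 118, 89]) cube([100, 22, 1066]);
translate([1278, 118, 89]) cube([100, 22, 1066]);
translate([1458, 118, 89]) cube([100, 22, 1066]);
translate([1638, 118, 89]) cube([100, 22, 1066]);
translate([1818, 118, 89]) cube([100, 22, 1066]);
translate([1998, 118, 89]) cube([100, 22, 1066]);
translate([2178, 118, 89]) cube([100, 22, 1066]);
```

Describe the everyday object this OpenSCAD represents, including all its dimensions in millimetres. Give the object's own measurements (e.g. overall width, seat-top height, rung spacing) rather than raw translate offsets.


A fence section. Two 118×118 mm posts, 1260 mm tall, stand on the floor with a clear span of 2243 mm between their inner faces. Two horizontal rails of 118×98 mm section span the gap between the posts with their undersides at z = 230 mm and z = 1023 mm, flush with the posts' −y face. 12 pickets, each 100 mm wide, 22 mm thick and 1066 mm tall, are fixed to the +y face of the rails with their bottoms at z = 89 mm, spaced across the span with a 80 mm gap after the −x post and between neighbouring pickets, with 83 mm left before the +x post.


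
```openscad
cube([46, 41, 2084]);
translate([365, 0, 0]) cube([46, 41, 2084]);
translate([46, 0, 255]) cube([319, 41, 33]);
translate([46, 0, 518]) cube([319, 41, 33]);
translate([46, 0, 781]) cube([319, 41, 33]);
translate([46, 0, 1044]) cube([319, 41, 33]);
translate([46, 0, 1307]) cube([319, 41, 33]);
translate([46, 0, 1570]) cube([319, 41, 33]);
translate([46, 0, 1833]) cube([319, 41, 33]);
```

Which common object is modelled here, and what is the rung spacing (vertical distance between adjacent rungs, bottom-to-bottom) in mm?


A ladder. The rung spacing is 263 mm.

Two tall 46×41 posts with 7 short bars between them — a ladder. Adjacent rungs sit at z = 255 and z = 518, so the spacing is 518 − 255 = 263 mm.


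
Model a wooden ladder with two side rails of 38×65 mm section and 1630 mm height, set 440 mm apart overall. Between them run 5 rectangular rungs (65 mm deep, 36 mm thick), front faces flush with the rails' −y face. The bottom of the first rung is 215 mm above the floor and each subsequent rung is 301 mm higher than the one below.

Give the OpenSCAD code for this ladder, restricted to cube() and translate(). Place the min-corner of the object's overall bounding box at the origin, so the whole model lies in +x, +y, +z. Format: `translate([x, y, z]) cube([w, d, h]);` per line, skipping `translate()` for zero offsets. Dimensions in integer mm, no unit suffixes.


cube([38, 65, 1630]);
translate([402, 0, 0]) cube([38, 65, 1630]);
translate([38, 0, 215]) cube([364, 65, 36]);
translate([38, 0, 516]) cube([364, 65, 36]);
translate([38, 0, 817]) cube([364, 65, 36]);
translate([38, 0, 1118]) cube([364, 65, 36]);
translate([38, 0, 1419]) cube([364, 65, 36]);


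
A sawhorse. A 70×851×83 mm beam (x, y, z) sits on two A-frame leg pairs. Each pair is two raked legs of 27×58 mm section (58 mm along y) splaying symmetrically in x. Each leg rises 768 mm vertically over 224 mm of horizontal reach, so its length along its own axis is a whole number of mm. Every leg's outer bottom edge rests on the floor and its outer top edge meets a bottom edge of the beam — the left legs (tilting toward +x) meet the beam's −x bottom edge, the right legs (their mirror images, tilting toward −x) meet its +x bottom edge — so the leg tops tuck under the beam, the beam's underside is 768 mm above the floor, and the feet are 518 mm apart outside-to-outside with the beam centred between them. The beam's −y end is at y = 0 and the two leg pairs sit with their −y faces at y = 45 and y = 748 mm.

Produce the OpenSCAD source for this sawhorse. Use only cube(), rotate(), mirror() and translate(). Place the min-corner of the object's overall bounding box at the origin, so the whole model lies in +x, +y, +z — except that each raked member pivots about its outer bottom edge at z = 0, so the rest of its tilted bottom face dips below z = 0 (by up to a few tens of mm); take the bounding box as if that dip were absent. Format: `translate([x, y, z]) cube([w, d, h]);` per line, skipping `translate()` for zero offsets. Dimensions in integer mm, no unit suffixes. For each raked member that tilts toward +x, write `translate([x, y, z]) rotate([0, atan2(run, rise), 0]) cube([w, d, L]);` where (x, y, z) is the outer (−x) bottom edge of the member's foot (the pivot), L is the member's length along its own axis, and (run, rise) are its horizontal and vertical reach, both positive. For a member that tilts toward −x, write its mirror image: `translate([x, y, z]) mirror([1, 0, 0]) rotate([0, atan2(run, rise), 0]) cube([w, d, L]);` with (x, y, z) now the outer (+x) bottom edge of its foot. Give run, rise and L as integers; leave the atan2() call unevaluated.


translate([224, 0, 768]) cube([70, 851, 83]);
translate([0, 45, 0]) rotate([0, atan2(224, 768), 0]) cube([27, 58, 800]);
translate([518, 45, 0]) mirror([1, 0, 0]) rotate([0, atan2(224, 768), 0]) cube([27, 58, 800]);
translate([0, 748, 0]) rotate([0, atan2(224, 768), 0]) cube([27, 58, 800]);
translate([518, 748, 0]) mirror([1, 0, 0]) rotate([0, atan2(224, 768), 0]) cube([27, 58, 800]);


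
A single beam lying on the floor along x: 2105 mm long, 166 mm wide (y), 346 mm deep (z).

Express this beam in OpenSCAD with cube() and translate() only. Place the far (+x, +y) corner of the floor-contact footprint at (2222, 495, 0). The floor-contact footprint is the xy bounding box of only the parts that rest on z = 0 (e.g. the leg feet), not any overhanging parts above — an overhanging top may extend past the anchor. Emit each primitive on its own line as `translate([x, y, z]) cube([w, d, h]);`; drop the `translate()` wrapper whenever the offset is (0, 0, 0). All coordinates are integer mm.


translate([117, 329, 0]) cube([2105, 166, 346]);


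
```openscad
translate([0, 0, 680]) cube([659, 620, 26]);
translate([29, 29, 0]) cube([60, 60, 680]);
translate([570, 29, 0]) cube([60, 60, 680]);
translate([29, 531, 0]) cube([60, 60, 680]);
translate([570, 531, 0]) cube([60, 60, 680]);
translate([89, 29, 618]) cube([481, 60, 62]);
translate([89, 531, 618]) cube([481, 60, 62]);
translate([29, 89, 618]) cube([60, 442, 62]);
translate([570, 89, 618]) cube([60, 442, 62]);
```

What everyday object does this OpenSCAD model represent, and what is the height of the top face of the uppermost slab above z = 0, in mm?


A table. The table height is 706 mm.

A 659×620×26 slab sits at z = 680 on four 60 mm square posts — a table. The top surface is at 680 + 26 = 706 mm.


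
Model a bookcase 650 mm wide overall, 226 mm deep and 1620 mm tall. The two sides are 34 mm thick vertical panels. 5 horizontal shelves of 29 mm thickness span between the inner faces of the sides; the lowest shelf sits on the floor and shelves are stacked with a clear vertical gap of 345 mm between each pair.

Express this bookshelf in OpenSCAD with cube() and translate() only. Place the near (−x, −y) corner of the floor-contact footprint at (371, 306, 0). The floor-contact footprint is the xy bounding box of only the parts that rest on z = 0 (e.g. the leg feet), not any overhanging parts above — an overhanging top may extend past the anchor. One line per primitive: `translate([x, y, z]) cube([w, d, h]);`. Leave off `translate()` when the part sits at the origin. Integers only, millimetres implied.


translate([371, 306, 0]) cube([34, 226, 1620]);
translate([987, 306, 0]) cube([34, 226, 1620]);
translate([405, 306, 0]) cube([582, 226, 29]);
translate([405, 306, 374]) cube([582, 226, 29]);
translate([405, 306, 748]) cube([582, 226, 29]);
translate([405, 306, 1122]) cube([582, 226, 29]);
translate([405, 306, 1496]) cube([582, 226, 29]);


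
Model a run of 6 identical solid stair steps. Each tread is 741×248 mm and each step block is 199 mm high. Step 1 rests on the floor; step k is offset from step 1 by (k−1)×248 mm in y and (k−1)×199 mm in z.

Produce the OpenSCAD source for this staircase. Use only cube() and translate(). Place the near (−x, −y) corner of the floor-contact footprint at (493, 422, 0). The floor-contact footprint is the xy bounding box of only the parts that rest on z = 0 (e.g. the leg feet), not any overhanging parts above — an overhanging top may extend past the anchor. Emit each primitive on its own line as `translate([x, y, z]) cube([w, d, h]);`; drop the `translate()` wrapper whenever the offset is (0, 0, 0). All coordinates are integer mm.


translate([493, 422, 0]) cube([741, 248, 199]);
translate([493, 670, 199]) cube([741, 248, 199]);
translate([493, 918, 398]) cube([741, 248, 199]);
translate([493, 1166, 597]) cube([741, 248, 199]);
translate([493, 1414, 796]) cube([741, 248, 199]);
translate([493, 1662, 995]) cube([741, 248, 199]);


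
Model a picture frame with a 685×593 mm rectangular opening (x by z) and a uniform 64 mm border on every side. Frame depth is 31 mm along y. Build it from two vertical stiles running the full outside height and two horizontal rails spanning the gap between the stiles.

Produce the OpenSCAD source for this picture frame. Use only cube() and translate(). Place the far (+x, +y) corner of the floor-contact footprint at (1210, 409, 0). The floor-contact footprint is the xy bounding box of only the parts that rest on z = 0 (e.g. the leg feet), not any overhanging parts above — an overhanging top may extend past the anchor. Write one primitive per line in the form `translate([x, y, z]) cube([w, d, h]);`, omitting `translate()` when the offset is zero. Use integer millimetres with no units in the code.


translate([397, 378, 0]) cube([64, 31, 721]);
translate([1146, 378, 0]) cube([64, 31, 721]);
translate([461, 378, 0]) cube([685, 31, 64]);
translate([461, 378, 657]) cube([685, 31, 64]);


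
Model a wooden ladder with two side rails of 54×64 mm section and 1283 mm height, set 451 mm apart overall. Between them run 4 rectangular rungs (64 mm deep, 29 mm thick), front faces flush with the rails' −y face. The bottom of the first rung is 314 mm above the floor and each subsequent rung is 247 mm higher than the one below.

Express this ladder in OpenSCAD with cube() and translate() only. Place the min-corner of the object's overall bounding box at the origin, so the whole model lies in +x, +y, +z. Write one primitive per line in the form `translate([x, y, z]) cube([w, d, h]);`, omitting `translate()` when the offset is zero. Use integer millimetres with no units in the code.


// rung span = 451 - 2*54 = 343
// rung[k] z = 314 + k*247
cube([54, 64, 1283]);
translate([397, 0, 0]) cube([54, 64, 1283]);
translate([54, 0, 314]) cube([343, 64, 29]);
translate([54, 0, 561]) cube([343, 64, 29]);
translate([54, 0, 808]) cube([343, 64, 29]);
translate([54, 0, 1055]) cube([343, 64, 29]);


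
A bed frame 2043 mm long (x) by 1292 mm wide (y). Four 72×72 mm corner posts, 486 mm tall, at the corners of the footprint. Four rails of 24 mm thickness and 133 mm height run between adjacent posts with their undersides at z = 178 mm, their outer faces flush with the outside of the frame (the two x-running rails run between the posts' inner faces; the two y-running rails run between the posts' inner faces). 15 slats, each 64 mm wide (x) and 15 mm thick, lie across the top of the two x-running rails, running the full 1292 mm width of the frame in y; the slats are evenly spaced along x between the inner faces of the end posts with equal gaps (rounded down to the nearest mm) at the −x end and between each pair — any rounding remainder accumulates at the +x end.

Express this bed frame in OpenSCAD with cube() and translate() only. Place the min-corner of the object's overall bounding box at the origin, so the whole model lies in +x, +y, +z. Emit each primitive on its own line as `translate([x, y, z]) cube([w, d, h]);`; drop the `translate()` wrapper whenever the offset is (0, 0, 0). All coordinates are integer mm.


cube([72, 72, 486]);
translate([0, 1220, 0]) cube([72, 72, 486]);
translate([1971, 0, 0]) cube([72, 72, 486]);
translate([1971, 1220, 0]) cube([72, 72, 486]);
translate([72, 0, 178]) cube([1899, 24, 133]);
translate([72, 1268, 178]) cube([1899, 24, 133]);
translate([0, 72, 178]) cube([24, 1148, 133]);
translate([2019, 72, 178]) cube([24, 1148, 133]);
translate([130, 0, 311]) cube([64, 1292, 15]);
translate([252, 0, 311]) cube([64, 1292, 15]);
translate([374, 0, 311]) cube([64, 1292, 15]);
translate([496, 0, 311]) cube([64, 1292, 15]);
translate([618, 0, 311]) cube([64, 1292, 15]);
translate([740, 0, 311]) cube([64, 1292, 15]);
translate([862, 0, 311]) cube([64, 1292, 15]);
translate([984, 0, 311]) cube([64, 1292, 15]);
translate([1106, 0, 311]) cube([64, 1292, 15]);
translate([1228, 0, 311]) cube([64, 1292, 15]);
translate([1350, 0, 311]) cube([64, 1292, 15]);
translate([1472, 0, 311]) cube([64, 1292, 15]);
translate([1594, 0, 311]) cube([64, 1292, 15]);
translate([1716, 0, 311]) cube([64, 1292, 15]);
translate([1838, 0, 311]) cube([64, 1292, 15]);


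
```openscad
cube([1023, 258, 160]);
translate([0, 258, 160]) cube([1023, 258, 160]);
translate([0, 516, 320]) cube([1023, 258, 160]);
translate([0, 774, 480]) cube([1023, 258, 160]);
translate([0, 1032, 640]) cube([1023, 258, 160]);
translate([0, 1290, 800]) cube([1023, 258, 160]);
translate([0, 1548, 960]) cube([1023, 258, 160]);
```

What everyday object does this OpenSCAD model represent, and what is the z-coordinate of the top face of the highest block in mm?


A staircase. The total rise is 1120 mm.

7 identical blocks, each offset up and back from the previous — a staircase. Each step is 160 mm tall and there are 7 of them, so the total rise is 7 × 160 = 1120 mm.


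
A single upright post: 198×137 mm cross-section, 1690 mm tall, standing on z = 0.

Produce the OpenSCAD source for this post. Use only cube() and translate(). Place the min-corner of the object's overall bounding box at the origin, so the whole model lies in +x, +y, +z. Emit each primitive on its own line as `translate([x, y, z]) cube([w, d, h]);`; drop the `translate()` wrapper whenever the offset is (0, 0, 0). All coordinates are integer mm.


cube([198, 137, 1690]);


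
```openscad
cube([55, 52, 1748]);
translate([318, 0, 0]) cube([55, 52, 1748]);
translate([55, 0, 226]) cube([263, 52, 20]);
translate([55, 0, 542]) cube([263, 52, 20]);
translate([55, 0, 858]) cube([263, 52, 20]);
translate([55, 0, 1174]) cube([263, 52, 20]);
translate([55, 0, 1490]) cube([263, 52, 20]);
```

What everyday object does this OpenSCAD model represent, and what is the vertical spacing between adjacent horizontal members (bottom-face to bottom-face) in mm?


A ladder. The rung spacing is 316 mm.

Two tall 55×52 posts with 5 short bars between them — a ladder. Adjacent rungs sit at z = 226 and z = 542, so the spacing is 542 − 226 = 316 mm.


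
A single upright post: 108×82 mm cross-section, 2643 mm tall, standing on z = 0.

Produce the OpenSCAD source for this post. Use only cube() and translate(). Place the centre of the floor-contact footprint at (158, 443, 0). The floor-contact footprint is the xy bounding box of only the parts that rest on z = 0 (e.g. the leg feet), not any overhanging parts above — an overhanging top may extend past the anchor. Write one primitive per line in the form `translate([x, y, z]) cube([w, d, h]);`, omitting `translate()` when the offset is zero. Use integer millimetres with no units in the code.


translate([104, 402, 0]) cube([108, 82, 2643]);


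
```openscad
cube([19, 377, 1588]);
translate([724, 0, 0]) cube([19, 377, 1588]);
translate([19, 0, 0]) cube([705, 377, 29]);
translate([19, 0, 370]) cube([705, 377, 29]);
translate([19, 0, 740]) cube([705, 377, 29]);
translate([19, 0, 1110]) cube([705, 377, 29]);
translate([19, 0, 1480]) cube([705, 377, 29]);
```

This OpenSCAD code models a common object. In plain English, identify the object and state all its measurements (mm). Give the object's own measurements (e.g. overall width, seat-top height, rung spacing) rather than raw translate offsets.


An open bookshelf. Two side panels, each 19 mm thick, 377 mm deep and 1588 mm tall, stand 743 mm apart (outside-to-outside). Between them sit 5 shelves, each 29 mm thick and 377 mm deep, spanning the full gap between the sides. The bottom shelf rests on the floor (its underside at z = 0) and the clear gap between one shelf's top and the next shelf's underside is 341 mm.


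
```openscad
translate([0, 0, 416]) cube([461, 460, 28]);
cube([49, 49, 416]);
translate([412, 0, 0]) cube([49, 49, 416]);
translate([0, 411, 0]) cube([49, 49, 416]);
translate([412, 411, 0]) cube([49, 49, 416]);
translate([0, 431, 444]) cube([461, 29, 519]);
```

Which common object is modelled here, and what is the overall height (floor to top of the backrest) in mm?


A chair. The overall height is 963 mm.

A slab on four corner posts with a tall panel at the back — a chair. The seat slab sits at z = 416 with thickness 28, and the 519 mm backrest starts at the seat top, so the overall height is 416 + 28 + 519 = 963 mm.


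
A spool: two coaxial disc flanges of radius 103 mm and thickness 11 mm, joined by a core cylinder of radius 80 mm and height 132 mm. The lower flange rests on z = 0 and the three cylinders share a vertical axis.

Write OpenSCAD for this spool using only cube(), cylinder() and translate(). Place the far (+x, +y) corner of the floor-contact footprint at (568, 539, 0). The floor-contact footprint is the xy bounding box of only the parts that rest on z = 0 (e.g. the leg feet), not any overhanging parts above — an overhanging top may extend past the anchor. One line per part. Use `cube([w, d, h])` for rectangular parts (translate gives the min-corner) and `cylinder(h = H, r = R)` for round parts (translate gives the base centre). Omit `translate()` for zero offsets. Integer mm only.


translate([465, 436, 0]) cylinder(h = 11, r = 103);
translate([465, 436, 11]) cylinder(h = 132, r = 80);
translate([465, 436, 143]) cylinder(h = 11, r = 103);


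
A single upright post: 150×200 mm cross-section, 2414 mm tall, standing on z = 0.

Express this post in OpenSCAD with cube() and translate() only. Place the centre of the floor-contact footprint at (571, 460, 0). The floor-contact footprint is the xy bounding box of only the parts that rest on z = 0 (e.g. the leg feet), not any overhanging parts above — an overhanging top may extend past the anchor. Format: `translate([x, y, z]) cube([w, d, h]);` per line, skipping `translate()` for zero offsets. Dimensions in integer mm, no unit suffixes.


translate([496, 360, 0]) cube([150, 200, 2414]);


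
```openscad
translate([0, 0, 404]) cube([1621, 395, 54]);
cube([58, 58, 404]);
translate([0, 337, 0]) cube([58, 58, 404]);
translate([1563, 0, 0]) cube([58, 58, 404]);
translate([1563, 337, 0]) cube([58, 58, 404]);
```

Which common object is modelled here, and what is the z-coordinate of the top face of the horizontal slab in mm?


A bench. The seat-top height is 458 mm.

A long slab on four corner posts — a bench. The slab sits at z = 404 with thickness 54, so the top is 404 + 54 = 458 mm.


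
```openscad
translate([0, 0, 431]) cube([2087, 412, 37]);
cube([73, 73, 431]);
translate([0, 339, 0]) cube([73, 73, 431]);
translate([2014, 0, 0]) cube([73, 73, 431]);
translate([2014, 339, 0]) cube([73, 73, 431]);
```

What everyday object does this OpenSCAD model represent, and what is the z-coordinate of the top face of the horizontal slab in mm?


A bench. The seat-top height is 468 mm.

A long slab on four corner posts — a bench. The slab sits at z = 431 with thickness 37, so the top is 431 + 37 = 468 mm.


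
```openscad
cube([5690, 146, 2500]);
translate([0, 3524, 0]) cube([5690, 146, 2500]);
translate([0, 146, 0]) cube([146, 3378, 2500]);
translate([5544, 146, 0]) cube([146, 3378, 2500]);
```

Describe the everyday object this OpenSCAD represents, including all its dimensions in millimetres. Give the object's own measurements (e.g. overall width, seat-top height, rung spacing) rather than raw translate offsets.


The wall frame of a small rectangular building: four walls, each 2500 mm tall and 146 mm thick, enclosing a footprint 5690 mm (x) by 3670 mm (y) outside-to-outside, with no floor or roof. The front and back walls (the −y and +y sides) span the full width; the two side walls fit between them.


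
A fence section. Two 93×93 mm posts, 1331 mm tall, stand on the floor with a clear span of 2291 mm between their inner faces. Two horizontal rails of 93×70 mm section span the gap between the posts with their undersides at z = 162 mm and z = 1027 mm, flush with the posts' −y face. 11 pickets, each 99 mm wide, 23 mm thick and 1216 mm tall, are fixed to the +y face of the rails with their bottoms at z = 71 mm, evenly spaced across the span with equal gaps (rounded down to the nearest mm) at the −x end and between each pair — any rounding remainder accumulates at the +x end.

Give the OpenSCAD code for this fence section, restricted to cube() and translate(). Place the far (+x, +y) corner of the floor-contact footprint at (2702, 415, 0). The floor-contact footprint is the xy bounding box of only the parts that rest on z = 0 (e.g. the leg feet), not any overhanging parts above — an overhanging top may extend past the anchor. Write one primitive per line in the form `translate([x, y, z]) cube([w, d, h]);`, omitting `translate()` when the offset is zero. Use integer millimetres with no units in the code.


translate([225, 322, 0]) cube([93, 93, 1331]);
translate([2609, 322, 0]) cube([93, 93, 1331]);
translate([318, 322, 162]) cube([2291, 93, 70]);
translate([318, 322, 1027]) cube([2291, 93, 70]);
translate([418, 415, 71]) cube([99, 23, 1216]);
translate([617, 415, 71]) cube([99, 23, 1216]);
translate([816, 415, 71]) cube([99, 23, 1216]);
translate([1015, 415, 71]) cube([99, 23, 1216]);
translate([1214, 415, 71]) cube([99, 23, 1216]);
translate([1413, 415, 71]) cube([99, 23, 1216]);
translate([1612, 415, 71]) cube([99, 23, 1216]);
translate([1811, 415, 71]) cube([99, 23, 1216]);
translate([2010, 415, 71]) cube([99, 23, 1216]);
translate([2209, 415, 71]) cube([99, 23, 1216]);
translate([2408, 415, 71]) cube([99, 23, 1216]);


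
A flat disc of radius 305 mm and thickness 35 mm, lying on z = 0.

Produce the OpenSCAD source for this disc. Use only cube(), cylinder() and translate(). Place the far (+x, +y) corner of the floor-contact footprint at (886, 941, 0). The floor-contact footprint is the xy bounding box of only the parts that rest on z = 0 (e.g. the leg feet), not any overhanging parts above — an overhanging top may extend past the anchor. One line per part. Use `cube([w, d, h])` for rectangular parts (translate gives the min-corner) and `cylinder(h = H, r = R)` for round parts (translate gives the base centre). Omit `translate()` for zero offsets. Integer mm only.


translate([581, 636, 0]) cylinder(h = 35, r = 305);


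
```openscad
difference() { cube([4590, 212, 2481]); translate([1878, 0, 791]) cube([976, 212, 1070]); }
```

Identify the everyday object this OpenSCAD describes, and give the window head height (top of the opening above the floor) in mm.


A wall with a window opening. The window head height is 1861 mm.

A wall with a rectangular opening subtracted — a window. Sill at z = 791, opening 1070 mm tall, so the head is at 791 + 1070 = 1861 mm.


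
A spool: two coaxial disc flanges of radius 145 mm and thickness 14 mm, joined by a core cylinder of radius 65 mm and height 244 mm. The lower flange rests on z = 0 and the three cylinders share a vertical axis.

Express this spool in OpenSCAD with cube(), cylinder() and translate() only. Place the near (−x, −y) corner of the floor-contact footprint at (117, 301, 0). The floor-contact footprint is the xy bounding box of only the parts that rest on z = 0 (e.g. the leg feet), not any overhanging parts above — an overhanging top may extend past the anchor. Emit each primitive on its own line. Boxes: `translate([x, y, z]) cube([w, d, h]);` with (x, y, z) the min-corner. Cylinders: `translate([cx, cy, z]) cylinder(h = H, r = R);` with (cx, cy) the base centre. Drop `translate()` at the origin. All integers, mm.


translate([262, 446, 0]) cylinder(h = 14, r = 145);
translate([262, 446, 14]) cylinder(h = 244, r = 65);
translate([262, 446, 258]) cylinder(h = 14, r = 145);


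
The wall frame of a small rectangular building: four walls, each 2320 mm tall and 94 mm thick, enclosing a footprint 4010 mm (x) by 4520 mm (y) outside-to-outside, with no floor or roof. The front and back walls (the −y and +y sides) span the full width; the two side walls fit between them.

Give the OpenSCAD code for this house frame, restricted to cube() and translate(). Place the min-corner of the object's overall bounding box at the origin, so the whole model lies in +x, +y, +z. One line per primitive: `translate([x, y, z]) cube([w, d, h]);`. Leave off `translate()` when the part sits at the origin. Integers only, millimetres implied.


cube([4010, 94, 2320]);
translate([0, 4426, 0]) cube([4010, 94, 2320]);
translate([0, 94, 0]) cube([94, 4332, 2320]);
translate([3916, 94, 0]) cube([94, 4332, 2320]);


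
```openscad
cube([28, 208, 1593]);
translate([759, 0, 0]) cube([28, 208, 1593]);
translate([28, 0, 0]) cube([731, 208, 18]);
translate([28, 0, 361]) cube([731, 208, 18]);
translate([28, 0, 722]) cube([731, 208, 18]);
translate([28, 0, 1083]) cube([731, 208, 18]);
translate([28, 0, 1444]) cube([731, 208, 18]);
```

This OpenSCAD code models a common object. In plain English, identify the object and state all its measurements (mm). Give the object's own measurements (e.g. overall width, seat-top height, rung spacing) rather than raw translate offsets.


An open bookshelf. Two side panels, each 28 mm thick, 208 mm deep and 1593 mm tall, stand 787 mm apart (outside-to-outside). Between them sit 5 shelves, each 18 mm thick and 208 mm deep, spanning the full gap between the sides. The bottom shelf rests on the floor (its underside at z = 0) and the clear gap between one shelf's top and the next shelf's underside is 343 mm.


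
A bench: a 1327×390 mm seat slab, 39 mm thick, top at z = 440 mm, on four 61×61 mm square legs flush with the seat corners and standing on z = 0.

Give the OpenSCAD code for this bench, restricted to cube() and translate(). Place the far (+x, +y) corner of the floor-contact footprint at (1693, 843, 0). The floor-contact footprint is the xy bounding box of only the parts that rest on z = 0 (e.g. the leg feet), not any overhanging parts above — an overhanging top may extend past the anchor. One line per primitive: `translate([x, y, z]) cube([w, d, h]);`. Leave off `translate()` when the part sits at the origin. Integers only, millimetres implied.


translate([366, 453, 401]) cube([1327, 390, 39]);
translate([366, 453, 0]) cube([61, 61, 401]);
translate([366, 782, 0]) cube([61, 61, 401]);
translate([1632, 453, 0]) cube([61, 61, 401]);
translate([1632, 782, 0]) cube([61, 61, 401]);


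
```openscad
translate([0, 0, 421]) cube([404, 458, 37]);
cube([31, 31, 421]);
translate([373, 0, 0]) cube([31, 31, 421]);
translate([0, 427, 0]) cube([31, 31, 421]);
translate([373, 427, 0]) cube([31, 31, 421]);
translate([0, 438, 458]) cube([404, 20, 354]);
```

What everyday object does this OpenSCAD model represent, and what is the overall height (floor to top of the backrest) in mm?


A chair. The overall height is 812 mm.

A slab on four corner posts with a tall panel at the back — a chair. The seat slab sits at z = 421 with thickness 37, and the 354 mm backrest starts at the seat top, so the overall height is 421 + 37 + 354 = 812 mm.


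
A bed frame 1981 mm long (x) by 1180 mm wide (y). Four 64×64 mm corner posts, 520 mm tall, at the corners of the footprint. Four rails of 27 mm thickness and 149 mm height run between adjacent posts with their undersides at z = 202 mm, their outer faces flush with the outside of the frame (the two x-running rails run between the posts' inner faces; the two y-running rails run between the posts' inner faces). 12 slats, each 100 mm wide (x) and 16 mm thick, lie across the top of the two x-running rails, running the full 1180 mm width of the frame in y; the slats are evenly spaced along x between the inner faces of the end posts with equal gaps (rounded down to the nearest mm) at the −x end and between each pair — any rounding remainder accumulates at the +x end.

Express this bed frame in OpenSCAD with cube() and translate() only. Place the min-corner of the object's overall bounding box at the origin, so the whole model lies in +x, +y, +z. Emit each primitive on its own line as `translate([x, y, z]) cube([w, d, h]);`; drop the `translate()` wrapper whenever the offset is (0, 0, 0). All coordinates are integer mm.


cube([64, 64, 520]);
translate([0, 1116, 0]) cube([64, 64, 520]);
translate([1917, 0, 0]) cube([64, 64, 520]);
translate([1917, 1116, 0]) cube([64, 64, 520]);
translate([64, 0, 202]) cube([1853, 27, 149]);
translate([64, 1153, 202]) cube([1853, 27, 149]);
translate([0, 64, 202]) cube([27, 1052, 149]);
translate([1954, 64, 202]) cube([27, 1052, 149]);
translate([114, 0, 351]) cube([100, 1180, 16]);
translate([264, 0, 351]) cube([100, 1180, 16]);
translate([414, 0, 351]) cube([100, 1180, 16]);
translate([564, 0, 351]) cube([100, 1180, 16]);
translate([714, 0, 351]) cube([100, 1180, 16]);
translate([864, 0, 351]) cube([100, 1180, 16]);
translate([1014, 0, 351]) cube([100, 1180, 16]);
translate([1164, 0, 351]) cube([100, 1180, 16]);
translate([1314, 0, 351]) cube([100, 1180, 16]);
translate([1464, 0, 351]) cube([100, 1180, 16]);
translate([1614, 0, 351]) cube([100, 1180, 16]);
translate([1764, 0, 351]) cube([100, 1180, 16]);


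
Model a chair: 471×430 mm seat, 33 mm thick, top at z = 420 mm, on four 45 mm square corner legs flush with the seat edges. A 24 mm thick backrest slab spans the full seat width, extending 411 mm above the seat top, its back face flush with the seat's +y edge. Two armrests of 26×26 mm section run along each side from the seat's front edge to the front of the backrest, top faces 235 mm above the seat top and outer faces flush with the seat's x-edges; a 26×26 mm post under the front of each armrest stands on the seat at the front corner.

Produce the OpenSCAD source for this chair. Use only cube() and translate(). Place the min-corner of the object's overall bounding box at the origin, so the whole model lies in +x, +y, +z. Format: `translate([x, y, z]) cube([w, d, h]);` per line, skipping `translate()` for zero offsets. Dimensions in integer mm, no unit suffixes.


translate([0, 0, 387]) cube([471, 430, 33]);
cube([45, 45, 387]);
translate([426, 0, 0]) cube([45, 45, 387]);
translate([0, 385, 0]) cube([45, 45, 387]);
translate([426, 385, 0]) cube([45, 45, 387]);
translate([0, 406, 420]) cube([471, 24, 411]);
translate([0, 0, 629]) cube([26, 406, 26]);
translate([445, 0, 629]) cube([26, 406, 26]);
translate([0, 0, 420]) cube([26, 26, 209]);
translate([445, 0, 420]) cube([26, 26, 209]);


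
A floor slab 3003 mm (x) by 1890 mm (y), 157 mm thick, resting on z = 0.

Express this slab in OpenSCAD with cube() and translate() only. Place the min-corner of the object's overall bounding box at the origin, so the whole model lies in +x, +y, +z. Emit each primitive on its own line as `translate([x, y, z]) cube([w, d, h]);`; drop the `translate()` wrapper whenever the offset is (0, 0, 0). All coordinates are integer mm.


cube([3003, 1890, 157]);


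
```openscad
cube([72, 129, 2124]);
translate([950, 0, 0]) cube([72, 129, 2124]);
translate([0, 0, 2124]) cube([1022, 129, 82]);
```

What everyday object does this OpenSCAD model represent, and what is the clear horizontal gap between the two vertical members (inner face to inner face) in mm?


A door frame. The clear opening width is 878 mm.

Two 2124 mm tall posts with a header on top — a door frame. The left jamb is 72 mm wide at x = 0; the right jamb starts at x = 950. The clear opening is 950 − 72 = 878 mm.


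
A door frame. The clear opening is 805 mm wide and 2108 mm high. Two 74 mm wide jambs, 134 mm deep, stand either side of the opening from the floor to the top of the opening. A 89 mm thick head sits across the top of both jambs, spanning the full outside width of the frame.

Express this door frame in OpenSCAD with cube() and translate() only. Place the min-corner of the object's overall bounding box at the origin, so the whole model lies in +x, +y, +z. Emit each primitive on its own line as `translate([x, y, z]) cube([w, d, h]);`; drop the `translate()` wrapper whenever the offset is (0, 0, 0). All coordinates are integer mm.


cube([74, 134, 2108]);
translate([879, 0, 0]) cube([74, 134, 2108]);
translate([0, 0, 2108]) cube([953, 134, 89]);


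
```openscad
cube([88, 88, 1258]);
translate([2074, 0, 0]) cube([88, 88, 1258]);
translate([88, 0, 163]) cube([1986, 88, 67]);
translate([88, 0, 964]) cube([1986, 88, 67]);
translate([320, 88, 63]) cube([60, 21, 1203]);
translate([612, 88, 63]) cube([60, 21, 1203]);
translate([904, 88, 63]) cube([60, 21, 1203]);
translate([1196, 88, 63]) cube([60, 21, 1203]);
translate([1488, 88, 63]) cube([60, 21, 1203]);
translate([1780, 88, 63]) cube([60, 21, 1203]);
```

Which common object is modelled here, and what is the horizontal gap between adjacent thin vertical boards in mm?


A fence section. The picket gap is 232 mm.

Two posts, two rails, 6 pickets — a fence section. Span 1986 mm holds 6 pickets of 60 mm with 7 equal gaps: ⌊(1986 − 6·60) / 7⌋ = 232 mm.


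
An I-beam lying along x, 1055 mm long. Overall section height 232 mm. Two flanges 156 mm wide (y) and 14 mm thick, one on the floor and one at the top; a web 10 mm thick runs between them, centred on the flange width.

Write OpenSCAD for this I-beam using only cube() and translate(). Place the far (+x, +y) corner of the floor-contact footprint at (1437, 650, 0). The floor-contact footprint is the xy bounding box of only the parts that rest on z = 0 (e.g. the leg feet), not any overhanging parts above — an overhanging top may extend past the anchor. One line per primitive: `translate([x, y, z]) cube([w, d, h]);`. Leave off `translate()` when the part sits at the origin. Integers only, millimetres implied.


translate([382, 494, 0]) cube([1055, 156, 14]);
translate([382, 567, 14]) cube([1055, 10, 204]);
translate([382, 494, 218]) cube([1055, 156, 14]);


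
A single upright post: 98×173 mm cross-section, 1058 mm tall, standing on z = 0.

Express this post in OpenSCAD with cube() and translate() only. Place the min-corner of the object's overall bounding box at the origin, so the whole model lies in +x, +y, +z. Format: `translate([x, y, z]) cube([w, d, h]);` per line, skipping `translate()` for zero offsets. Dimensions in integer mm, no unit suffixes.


cube([98, 173, 1058]);


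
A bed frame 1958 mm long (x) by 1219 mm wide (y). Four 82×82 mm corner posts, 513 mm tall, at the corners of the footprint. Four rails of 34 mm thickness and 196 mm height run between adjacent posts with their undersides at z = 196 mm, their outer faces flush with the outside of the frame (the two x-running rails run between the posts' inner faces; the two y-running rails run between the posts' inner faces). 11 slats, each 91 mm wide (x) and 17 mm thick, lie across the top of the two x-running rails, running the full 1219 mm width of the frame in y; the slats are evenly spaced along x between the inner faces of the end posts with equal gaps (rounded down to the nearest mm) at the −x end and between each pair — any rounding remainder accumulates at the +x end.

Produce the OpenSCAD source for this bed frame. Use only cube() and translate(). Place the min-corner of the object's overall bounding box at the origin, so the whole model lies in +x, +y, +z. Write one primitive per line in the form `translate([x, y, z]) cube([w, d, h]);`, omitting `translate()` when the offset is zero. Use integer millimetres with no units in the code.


// slat z = rail_z + rail_h = 196 + 196 = 392
// slat gap = ⌊(1794 − 11·91) / 12⌋ = 66
cube([82, 82, 513]);
translate([0, 1137, 0]) cube([82, 82, 513]);
translate([1876, 0, 0]) cube([82, 82, 513]);
translate([1876, 1137, 0]) cube([82, 82, 513]);
translate([82, 0, 196]) cube([1794, 34, 196]);
translate([82, 1185, 196]) cube([1794, 34, 196]);
translate([0, 82, 196]) cube([34, 1055, 196]);
translate([1924, 82, 196]) cube([34, 1055, 196]);
translate([148, 0, 392]) cube([91, 1219, 17]);
translate([305, 0, 392]) cube([91, 1219, 17]);
translate([462, 0, 392]) cube([91, 1219, 17]);
translate([619, 0, 392]) cube([91, 1219, 17]);
translate([776, 0, 392]) cube([91, 1219, 17]);
translate([933, 0, 392]) cube([91, 1219, 17]);
translate([1090, 0, 392]) cube([91, 1219, 17]);
translate([1247, 0, 392]) cube([91, 1219, 17]);
translate([1404, 0, 392]) cube([91, 1219, 17]);
translate([1561, 0, 392]) cube([91, 1219, 17]);
translate([1718, 0, 392]) cube([91, 1219, 17]);


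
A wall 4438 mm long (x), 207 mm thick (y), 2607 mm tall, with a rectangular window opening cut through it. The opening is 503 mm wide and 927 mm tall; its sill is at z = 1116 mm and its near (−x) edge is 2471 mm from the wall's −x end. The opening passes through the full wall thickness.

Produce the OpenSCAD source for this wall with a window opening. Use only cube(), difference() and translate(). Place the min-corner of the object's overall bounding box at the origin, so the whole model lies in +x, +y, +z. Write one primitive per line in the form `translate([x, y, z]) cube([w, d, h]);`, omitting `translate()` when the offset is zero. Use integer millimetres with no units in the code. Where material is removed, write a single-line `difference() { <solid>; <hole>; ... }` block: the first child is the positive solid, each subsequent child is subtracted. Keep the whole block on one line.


difference() { cube([4438, 207, 2607]); translate([2471, 0, 1116]) cube([503, 207, 927]); }


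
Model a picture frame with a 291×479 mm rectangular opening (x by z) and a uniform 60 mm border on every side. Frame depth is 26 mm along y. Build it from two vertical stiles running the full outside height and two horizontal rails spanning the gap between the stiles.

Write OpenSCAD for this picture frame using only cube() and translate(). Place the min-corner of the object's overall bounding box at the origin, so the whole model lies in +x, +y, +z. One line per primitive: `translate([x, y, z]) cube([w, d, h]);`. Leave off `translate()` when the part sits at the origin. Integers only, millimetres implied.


cube([60, 26, 599]);
translate([351, 0, 0]) cube([60, 26, 599]);
translate([60, 0, 0]) cube([291, 26, 60]);
translate([60, 0, 539]) cube([291, 26, 60]);
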